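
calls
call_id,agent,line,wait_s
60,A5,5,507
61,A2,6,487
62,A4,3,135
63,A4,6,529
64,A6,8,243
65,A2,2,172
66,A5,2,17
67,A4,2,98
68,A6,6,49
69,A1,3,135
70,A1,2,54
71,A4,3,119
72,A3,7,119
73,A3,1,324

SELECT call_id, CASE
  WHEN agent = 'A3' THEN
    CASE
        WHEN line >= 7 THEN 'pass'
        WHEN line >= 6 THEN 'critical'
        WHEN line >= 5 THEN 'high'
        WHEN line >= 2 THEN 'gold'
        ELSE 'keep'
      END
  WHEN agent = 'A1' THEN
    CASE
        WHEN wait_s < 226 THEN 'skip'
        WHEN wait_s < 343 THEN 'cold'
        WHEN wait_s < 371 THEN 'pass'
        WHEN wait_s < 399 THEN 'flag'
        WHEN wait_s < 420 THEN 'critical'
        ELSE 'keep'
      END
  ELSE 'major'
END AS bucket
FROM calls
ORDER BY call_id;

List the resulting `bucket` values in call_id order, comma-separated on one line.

major, major, major, major, major, major, major, major, major, skip, skip, major, pass, keep

call_id=60: agent='A5' → outer ELSE → major
call_id=61: agent='A2' → outer ELSE → major
call_id=62: agent='A4' → outer ELSE → major
call_id=63: agent='A4' → outer ELSE → major
call_id=64: agent='A6' → outer ELSE → major
call_id=65: agent='A2' → outer ELSE → major
call_id=66: agent='A5' → outer ELSE → major
call_id=67: agent='A4' → outer ELSE → major
call_id=68: agent='A6' → outer ELSE → major
call_id=69: agent='A1' → inner[wait_s < 226] → skip
call_id=70: agent='A1' → inner[wait_s < 226] → skip
call_id=71: agent='A4' → outer ELSE → major
call_id=72: agent='A3' → inner[line >= 7] → pass
call_id=73: agent='A3' → inner[ELSE] → keep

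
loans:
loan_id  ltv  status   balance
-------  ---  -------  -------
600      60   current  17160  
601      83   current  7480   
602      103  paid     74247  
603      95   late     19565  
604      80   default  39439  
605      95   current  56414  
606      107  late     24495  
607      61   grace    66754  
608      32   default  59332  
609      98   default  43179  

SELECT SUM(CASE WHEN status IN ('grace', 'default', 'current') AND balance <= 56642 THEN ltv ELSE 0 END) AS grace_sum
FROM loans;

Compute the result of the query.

416

loan_id=600: ✓ → 60
loan_id=601: ✓ → 83
loan_id=602: ✗
loan_id=603: ✗
loan_id=604: ✓ → 80
loan_id=605: ✓ → 95
loan_id=606: ✗
loan_id=607: ✗
loan_id=608: ✗
loan_id=609: ✓ → 98
grace_sum = 60 + 83 + 80 + 95 + 98 = 416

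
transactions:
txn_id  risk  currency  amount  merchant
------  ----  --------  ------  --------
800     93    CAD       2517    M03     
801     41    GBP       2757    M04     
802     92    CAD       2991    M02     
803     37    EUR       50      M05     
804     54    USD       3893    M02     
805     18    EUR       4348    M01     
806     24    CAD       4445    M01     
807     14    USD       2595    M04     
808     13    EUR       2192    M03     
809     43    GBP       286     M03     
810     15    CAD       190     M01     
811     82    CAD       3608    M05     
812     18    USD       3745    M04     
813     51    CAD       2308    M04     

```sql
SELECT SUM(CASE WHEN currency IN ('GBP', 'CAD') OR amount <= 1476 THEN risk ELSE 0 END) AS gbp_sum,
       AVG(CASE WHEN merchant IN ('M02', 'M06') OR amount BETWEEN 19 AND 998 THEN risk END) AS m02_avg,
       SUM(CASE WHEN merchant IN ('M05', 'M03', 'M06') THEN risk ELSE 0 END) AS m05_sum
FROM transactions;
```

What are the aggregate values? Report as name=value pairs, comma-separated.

[gbp_sum: currency IN ('GBP', 'CAD') OR amount <= 1476]
txn_id=800: ✓ → 93
txn_id=801: ✓ → 41
txn_id=802: ✓ → 92
txn_id=803: ✓ → 37
txn_id=804: ✗
txn_id=805: ✗
txn_id=806: ✓ → 24
txn_id=807: ✗
txn_id=808: ✗
txn_id=809: ✓ → 43
txn_id=810: ✓ → 15
txn_id=811: ✓ → 82
txn_id=812: ✗
txn_id=813: ✓ → 51
gbp_sum = 93 + 41 + 92 + 37 + 24 + 43 + 15 + 82 + 51 = 478
—
[m02_avg: merchant IN ('M02', 'M06') OR amount BETWEEN 19 AND 998]
txn_id=800: ✗
txn_id=801: ✗
txn_id=802: ✓ → 92
txn_id=803: ✓ → 37
txn_id=804: ✓ → 54
txn_id=805: ✗
txn_id=806: ✗
txn_id=807: ✗
txn_id=808: ✗
txn_id=809: ✓ → 43
txn_id=810: ✓ → 15
txn_id=811: ✗
txn_id=812: ✗
txn_id=813: ✗
m02_avg = (92 + 37 + 54 + 43 + 15) / 5 = 48.2
—
[m05_sum: merchant IN ('M05', 'M03', 'M06')]
txn_id=800: ✓ → 93
txn_id=801: ✗
txn_id=802: ✗
txn_id=803: ✓ → 37
txn_id=804: ✗
txn_id=805: ✗
txn_id=806: ✗
txn_id=807: ✗
txn_id=808: ✓ → 13
txn_id=809: ✓ → 43
txn_id=810: ✗
txn_id=811: ✓ → 82
txn_id=812: ✗
txn_id=813: ✗
m05_sum = 93 + 37 + 13 + 43 + 82 = 268

gbp_sum=478, m02_avg=48.2, m05_sum=268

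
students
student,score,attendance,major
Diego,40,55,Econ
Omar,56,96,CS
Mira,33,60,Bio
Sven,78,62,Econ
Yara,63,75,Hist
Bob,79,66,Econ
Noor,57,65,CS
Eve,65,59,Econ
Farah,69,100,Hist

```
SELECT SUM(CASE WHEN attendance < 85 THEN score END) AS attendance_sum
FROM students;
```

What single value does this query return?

415

student=Diego: ✓ → 40
student=Omar: ✗
student=Mira: ✓ → 33
student=Sven: ✓ → 78
student=Yara: ✓ → 63
student=Bob: ✓ → 79
student=Noor: ✓ → 57
student=Eve: ✓ → 65
student=Farah: ✗
attendance_sum = 40 + 33 + 78 + 63 + 79 + 57 + 65 = 415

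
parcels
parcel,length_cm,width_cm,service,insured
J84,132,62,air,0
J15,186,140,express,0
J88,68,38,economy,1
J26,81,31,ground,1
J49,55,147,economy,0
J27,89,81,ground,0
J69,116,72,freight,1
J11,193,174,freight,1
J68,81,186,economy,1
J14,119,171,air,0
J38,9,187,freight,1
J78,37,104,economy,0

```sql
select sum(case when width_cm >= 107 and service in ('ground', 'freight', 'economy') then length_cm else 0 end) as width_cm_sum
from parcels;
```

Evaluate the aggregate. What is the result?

338

parcel=J84: ✗
parcel=J15: ✗
parcel=J88: ✗
parcel=J26: ✗
parcel=J49: ✓ → 55
parcel=J27: ✗
parcel=J69: ✗
parcel=J11: ✓ → 193
parcel=J68: ✓ → 81
parcel=J14: ✗
parcel=J38: ✓ → 9
parcel=J78: ✗
width_cm_sum = 55 + 193 + 81 + 9 = 338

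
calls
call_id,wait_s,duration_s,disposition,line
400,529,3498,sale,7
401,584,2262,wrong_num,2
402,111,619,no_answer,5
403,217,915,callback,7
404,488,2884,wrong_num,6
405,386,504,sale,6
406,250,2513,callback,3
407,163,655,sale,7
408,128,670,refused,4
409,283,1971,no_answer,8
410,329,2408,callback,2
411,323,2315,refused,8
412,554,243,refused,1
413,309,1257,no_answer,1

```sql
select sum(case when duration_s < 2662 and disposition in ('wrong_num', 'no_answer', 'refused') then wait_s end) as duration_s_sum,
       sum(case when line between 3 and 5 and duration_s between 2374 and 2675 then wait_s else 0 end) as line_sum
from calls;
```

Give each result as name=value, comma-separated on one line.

[duration_s_sum: duration_s < 2662 and disposition in ('wrong_num', 'no_answer', 'refused')]
call_id=400: ✗
call_id=401: ✓ → 584
call_id=402: ✓ → 111
call_id=403: ✗
call_id=404: ✗
call_id=405: ✗
call_id=406: ✗
call_id=407: ✗
call_id=408: ✓ → 128
call_id=409: ✓ → 283
call_id=410: ✗
call_id=411: ✓ → 323
call_id=412: ✓ → 554
call_id=413: ✓ → 309
duration_s_sum = 584 + 111 + 128 + 283 + 323 + 554 + 309 = 2292
—
[line_sum: line between 3 and 5 and duration_s between 2374 and 2675]
call_id=400: ✗
call_id=401: ✗
call_id=402: ✗
call_id=403: ✗
call_id=404: ✗
call_id=405: ✗
call_id=406: ✓ → 250
call_id=407: ✗
call_id=408: ✗
call_id=409: ✗
call_id=410: ✗
call_id=411: ✗
call_id=412: ✗
call_id=413: ✗
line_sum = 250

duration_s_sum=2292, line_sum=250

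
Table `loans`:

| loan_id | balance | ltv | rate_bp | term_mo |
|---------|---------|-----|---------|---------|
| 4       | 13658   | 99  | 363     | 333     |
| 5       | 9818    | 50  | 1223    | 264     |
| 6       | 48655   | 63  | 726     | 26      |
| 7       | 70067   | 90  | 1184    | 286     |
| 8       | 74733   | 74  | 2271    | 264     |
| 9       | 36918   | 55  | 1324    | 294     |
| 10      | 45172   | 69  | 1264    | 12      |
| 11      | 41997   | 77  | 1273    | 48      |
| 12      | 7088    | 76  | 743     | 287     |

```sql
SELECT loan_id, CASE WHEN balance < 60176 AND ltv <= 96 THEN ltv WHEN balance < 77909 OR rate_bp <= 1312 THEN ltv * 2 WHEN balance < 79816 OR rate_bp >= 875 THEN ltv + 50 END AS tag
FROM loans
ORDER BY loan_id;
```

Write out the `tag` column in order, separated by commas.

198, 50, 63, 180, 148, 55, 69, 77, 76

loan_id=4: balance < 77909 OR rate_bp <= 1312 → 198
loan_id=5: balance < 60176 AND ltv <= 96 → 50
loan_id=6: balance < 60176 AND ltv <= 96 → 63
loan_id=7: balance < 77909 OR rate_bp <= 1312 → 180
loan_id=8: balance < 77909 OR rate_bp <= 1312 → 148
loan_id=9: balance < 60176 AND ltv <= 96 → 55
loan_id=10: balance < 60176 AND ltv <= 96 → 69
loan_id=11: balance < 60176 AND ltv <= 96 → 77
loan_id=12: balance < 60176 AND ltv <= 96 → 76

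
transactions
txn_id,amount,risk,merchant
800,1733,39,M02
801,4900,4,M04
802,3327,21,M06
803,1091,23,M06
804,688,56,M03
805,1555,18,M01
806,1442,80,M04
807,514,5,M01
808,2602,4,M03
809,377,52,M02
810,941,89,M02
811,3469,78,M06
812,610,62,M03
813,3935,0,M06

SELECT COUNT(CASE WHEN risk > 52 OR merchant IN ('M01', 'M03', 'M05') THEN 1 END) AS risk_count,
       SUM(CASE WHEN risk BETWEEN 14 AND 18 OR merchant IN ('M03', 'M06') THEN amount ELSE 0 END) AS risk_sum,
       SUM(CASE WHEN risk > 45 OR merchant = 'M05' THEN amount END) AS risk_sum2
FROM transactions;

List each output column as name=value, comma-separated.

[risk_count: risk > 52 OR merchant IN ('M01', 'M03', 'M05')]
txn_id=800: ✗
txn_id=801: ✗
txn_id=802: ✗
txn_id=803: ✗
txn_id=804: ✓ → 1
txn_id=805: ✓ → 1
txn_id=806: ✓ → 1
txn_id=807: ✓ → 1
txn_id=808: ✓ → 1
txn_id=809: ✗
txn_id=810: ✓ → 1
txn_id=811: ✓ → 1
txn_id=812: ✓ → 1
txn_id=813: ✗
risk_count = COUNT(1, 1, 1, 1, 1, 1, 1, 1) = 8
—
[risk_sum: risk BETWEEN 14 AND 18 OR merchant IN ('M03', 'M06')]
txn_id=800: ✗
txn_id=801: ✗
txn_id=802: ✓ → 3327
txn_id=803: ✓ → 1091
txn_id=804: ✓ → 688
txn_id=805: ✓ → 1555
txn_id=806: ✗
txn_id=807: ✗
txn_id=808: ✓ → 2602
txn_id=809: ✗
txn_id=810: ✗
txn_id=811: ✓ → 3469
txn_id=812: ✓ → 610
txn_id=813: ✓ → 3935
risk_sum = 3327 + 1091 + 688 + 1555 + 2602 + 3469 + 610 + 3935 = 17277
—
[risk_sum2: risk > 45 OR merchant = 'M05']
txn_id=800: ✗
txn_id=801: ✗
txn_id=802: ✗
txn_id=803: ✗
txn_id=804: ✓ → 688
txn_id=805: ✗
txn_id=806: ✓ → 1442
txn_id=807: ✗
txn_id=808: ✗
txn_id=809: ✓ → 377
txn_id=810: ✓ → 941
txn_id=811: ✓ → 3469
txn_id=812: ✓ → 610
txn_id=813: ✗
risk_sum2 = 688 + 1442 + 377 + 941 + 3469 + 610 = 7527

risk_count=8, risk_sum=17277, risk_sum2=7527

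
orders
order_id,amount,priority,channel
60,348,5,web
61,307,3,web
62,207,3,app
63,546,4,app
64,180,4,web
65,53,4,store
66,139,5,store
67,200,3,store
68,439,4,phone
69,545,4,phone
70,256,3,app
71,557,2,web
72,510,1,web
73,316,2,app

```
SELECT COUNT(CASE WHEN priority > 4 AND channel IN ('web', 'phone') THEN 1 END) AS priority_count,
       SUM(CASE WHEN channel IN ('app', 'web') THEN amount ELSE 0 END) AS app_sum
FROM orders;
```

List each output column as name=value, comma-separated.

priority_count=1, app_sum=3227

[priority_count: priority > 4 AND channel IN ('web', 'phone')]
order_id=60: ✓ → 1
order_id=61: ✗
order_id=62: ✗
order_id=63: ✗
order_id=64: ✗
order_id=65: ✗
order_id=66: ✗
order_id=67: ✗
order_id=68: ✗
order_id=69: ✗
order_id=70: ✗
order_id=71: ✗
order_id=72: ✗
order_id=73: ✗
priority_count = COUNT(1) = 1
—
[app_sum: channel IN ('app', 'web')]
order_id=60: ✓ → 348
order_id=61: ✓ → 307
order_id=62: ✓ → 207
order_id=63: ✓ → 546
order_id=64: ✓ → 180
order_id=65: ✗
order_id=66: ✗
order_id=67: ✗
order_id=68: ✗
order_id=69: ✗
order_id=70: ✓ → 256
order_id=71: ✓ → 557
order_id=72: ✓ → 510
order_id=73: ✓ → 316
app_sum = 348 + 307 + 207 + 546 + 180 + 256 + 557 + 510 + 316 = 3227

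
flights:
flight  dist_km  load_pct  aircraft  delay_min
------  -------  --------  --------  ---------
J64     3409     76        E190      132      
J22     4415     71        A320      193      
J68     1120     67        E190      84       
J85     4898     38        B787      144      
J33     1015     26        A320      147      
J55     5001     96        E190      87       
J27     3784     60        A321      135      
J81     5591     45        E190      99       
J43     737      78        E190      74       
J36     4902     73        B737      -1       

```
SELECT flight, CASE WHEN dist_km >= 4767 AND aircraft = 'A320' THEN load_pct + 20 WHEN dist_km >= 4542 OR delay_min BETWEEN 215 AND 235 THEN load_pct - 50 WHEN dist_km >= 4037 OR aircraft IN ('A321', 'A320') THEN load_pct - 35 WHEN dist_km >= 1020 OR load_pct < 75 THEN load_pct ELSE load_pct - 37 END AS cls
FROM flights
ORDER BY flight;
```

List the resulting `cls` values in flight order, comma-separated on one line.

flight=J22: dist_km >= 4037 OR aircraft IN ('A321', 'A320') → 36
flight=J27: dist_km >= 4037 OR aircraft IN ('A321', 'A320') → 25
flight=J33: dist_km >= 4037 OR aircraft IN ('A321', 'A320') → -9
flight=J36: dist_km >= 4542 OR delay_min BETWEEN 215 AND 235 → 23
flight=J43: ELSE → 41
flight=J55: dist_km >= 4542 OR delay_min BETWEEN 215 AND 235 → 46
flight=J64: dist_km >= 1020 OR load_pct < 75 → 76
flight=J68: dist_km >= 1020 OR load_pct < 75 → 67
flight=J81: dist_km >= 4542 OR delay_min BETWEEN 215 AND 235 → -5
flight=J85: dist_km >= 4542 OR delay_min BETWEEN 215 AND 235 → -12

36, 25, -9, 23, 41, 46, 76, 67, -5, -12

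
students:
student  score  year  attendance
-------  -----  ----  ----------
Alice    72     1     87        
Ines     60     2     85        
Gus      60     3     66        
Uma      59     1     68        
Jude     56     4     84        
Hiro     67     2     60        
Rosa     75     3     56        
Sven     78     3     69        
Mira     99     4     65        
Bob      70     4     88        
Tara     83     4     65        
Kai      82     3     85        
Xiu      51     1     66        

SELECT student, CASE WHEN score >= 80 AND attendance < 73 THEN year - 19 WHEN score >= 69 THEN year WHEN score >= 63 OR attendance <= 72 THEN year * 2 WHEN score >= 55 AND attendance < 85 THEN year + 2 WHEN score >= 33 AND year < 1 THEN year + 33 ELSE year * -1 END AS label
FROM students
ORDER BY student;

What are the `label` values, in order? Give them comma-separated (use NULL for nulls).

1, 4, 6, 4, -2, 6, 3, -15, 3, 3, -15, 2, 2

student=Alice: score >= 69 → 1
student=Bob: score >= 69 → 4
student=Gus: score >= 63 OR attendance <= 72 → 6
student=Hiro: score >= 63 OR attendance <= 72 → 4
student=Ines: ELSE → -2
student=Jude: score >= 55 AND attendance < 85 → 6
student=Kai: score >= 69 → 3
student=Mira: score >= 80 AND attendance < 73 → -15
student=Rosa: score >= 69 → 3
student=Sven: score >= 69 → 3
student=Tara: score >= 80 AND attendance < 73 → -15
student=Uma: score >= 63 OR attendance <= 72 → 2
student=Xiu: score >= 63 OR attendance <= 72 → 2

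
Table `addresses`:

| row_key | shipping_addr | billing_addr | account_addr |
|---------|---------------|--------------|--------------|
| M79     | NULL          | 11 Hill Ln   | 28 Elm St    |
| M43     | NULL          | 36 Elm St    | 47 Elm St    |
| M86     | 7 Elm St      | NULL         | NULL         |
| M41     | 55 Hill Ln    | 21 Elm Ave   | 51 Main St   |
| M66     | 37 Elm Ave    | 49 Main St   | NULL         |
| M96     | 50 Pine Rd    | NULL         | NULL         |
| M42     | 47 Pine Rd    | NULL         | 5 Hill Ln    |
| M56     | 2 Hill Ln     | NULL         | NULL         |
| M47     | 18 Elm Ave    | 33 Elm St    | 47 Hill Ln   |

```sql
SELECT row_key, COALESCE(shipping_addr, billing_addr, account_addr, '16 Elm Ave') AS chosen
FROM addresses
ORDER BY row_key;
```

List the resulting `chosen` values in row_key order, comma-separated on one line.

row_key=M41: shipping_addr=55 Hill Ln → 55 Hill Ln
row_key=M42: shipping_addr=47 Pine Rd → 47 Pine Rd
row_key=M43: shipping_addr=NULL, billing_addr=36 Elm St → 36 Elm St
row_key=M47: shipping_addr=18 Elm Ave → 18 Elm Ave
row_key=M56: shipping_addr=2 Hill Ln → 2 Hill Ln
row_key=M66: shipping_addr=37 Elm Ave → 37 Elm Ave
row_key=M79: shipping_addr=NULL, billing_addr=11 Hill Ln → 11 Hill Ln
row_key=M86: shipping_addr=7 Elm St → 7 Elm St
row_key=M96: shipping_addr=50 Pine Rd → 50 Pine Rd

55 Hill Ln, 47 Pine Rd, 36 Elm St, 18 Elm Ave, 2 Hill Ln, 37 Elm Ave, 11 Hill Ln, 7 Elm St, 50 Pine Rd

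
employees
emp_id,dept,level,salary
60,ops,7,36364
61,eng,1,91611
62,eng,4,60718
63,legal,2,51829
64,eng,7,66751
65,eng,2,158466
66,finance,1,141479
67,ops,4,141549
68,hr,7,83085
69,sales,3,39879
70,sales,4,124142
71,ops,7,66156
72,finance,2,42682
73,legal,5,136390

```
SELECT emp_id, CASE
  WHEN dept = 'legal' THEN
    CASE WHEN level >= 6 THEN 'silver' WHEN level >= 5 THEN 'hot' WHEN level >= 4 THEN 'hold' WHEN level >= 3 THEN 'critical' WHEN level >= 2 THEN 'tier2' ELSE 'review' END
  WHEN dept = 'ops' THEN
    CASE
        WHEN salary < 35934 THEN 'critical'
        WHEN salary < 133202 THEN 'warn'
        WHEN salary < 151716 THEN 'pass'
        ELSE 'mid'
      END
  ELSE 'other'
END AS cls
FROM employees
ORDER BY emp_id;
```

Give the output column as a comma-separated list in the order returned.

warn, other, other, tier2, other, other, other, pass, other, other, other, warn, other, hot

emp_id=60: dept='ops' → inner[salary < 133202] → warn
emp_id=61: dept='eng' → outer ELSE → other
emp_id=62: dept='eng' → outer ELSE → other
emp_id=63: dept='legal' → inner[level >= 2] → tier2
emp_id=64: dept='eng' → outer ELSE → other
emp_id=65: dept='eng' → outer ELSE → other
emp_id=66: dept='finance' → outer ELSE → other
emp_id=67: dept='ops' → inner[salary < 151716] → pass
emp_id=68: dept='hr' → outer ELSE → other
emp_id=69: dept='sales' → outer ELSE → other
emp_id=70: dept='sales' → outer ELSE → other
emp_id=71: dept='ops' → inner[salary < 133202] → warn
emp_id=72: dept='finance' → outer ELSE → other
emp_id=73: dept='legal' → inner[level >= 5] → hot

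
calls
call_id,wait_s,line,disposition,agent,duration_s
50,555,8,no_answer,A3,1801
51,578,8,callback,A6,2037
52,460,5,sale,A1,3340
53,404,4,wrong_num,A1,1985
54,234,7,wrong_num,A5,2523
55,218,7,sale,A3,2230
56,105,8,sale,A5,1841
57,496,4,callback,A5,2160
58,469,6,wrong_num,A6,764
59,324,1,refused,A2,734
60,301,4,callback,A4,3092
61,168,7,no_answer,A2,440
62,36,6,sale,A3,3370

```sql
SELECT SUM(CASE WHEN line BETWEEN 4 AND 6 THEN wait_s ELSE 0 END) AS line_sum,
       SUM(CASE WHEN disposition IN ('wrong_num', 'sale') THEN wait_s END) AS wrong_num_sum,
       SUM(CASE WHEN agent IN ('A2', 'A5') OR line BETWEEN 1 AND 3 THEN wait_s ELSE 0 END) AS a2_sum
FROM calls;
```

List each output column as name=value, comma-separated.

line_sum=2166, wrong_num_sum=1926, a2_sum=1327

[line_sum: line BETWEEN 4 AND 6]
call_id=50: ✗
call_id=51: ✗
call_id=52: ✓ → 460
call_id=53: ✓ → 404
call_id=54: ✗
call_id=55: ✗
call_id=56: ✗
call_id=57: ✓ → 496
call_id=58: ✓ → 469
call_id=59: ✗
call_id=60: ✓ → 301
call_id=61: ✗
call_id=62: ✓ → 36
line_sum = 460 + 404 + 496 + 469 + 301 + 36 = 2166
—
[wrong_num_sum: disposition IN ('wrong_num', 'sale')]
call_id=50: ✗
call_id=51: ✗
call_id=52: ✓ → 460
call_id=53: ✓ → 404
call_id=54: ✓ → 234
call_id=55: ✓ → 218
call_id=56: ✓ → 105
call_id=57: ✗
call_id=58: ✓ → 469
call_id=59: ✗
call_id=60: ✗
call_id=61: ✗
call_id=62: ✓ → 36
wrong_num_sum = 460 + 404 + 234 + 218 + 105 + 469 + 36 = 1926
—
[a2_sum: agent IN ('A2', 'A5') OR line BETWEEN 1 AND 3]
call_id=50: ✗
call_id=51: ✗
call_id=52: ✗
call_id=53: ✗
call_id=54: ✓ → 234
call_id=55: ✗
call_id=56: ✓ → 105
call_id=57: ✓ → 496
call_id=58: ✗
call_id=59: ✓ → 324
call_id=60: ✗
call_id=61: ✓ → 168
call_id=62: ✗
a2_sum = 234 + 105 + 496 + 324 + 168 = 1327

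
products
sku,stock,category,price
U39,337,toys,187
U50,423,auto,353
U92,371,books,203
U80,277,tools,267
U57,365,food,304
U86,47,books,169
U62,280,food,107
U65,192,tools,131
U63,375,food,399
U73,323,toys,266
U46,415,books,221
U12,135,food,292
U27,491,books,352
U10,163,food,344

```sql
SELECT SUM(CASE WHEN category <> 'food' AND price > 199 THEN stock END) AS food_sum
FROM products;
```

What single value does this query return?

sku=U39: ✗
sku=U50: ✓ → 423
sku=U92: ✓ → 371
sku=U80: ✓ → 277
sku=U57: ✗
sku=U86: ✗
sku=U62: ✗
sku=U65: ✗
sku=U63: ✗
sku=U73: ✓ → 323
sku=U46: ✓ → 415
sku=U12: ✗
sku=U27: ✓ → 491
sku=U10: ✗
food_sum = 423 + 371 + 277 + 323 + 415 + 491 = 2300

2300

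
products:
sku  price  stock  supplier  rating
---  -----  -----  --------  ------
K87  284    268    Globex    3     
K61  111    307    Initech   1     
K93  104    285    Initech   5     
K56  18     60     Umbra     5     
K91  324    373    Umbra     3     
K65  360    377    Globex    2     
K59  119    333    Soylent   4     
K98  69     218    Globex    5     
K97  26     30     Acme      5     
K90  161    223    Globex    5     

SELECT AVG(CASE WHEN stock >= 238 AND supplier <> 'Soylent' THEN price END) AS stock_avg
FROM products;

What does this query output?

236.6

sku=K87: ✓ → 284
sku=K61: ✓ → 111
sku=K93: ✓ → 104
sku=K56: ✗
sku=K91: ✓ → 324
sku=K65: ✓ → 360
sku=K59: ✗
sku=K98: ✗
sku=K97: ✗
sku=K90: ✗
stock_avg = (284 + 111 + 104 + 324 + 360) / 5 = 236.6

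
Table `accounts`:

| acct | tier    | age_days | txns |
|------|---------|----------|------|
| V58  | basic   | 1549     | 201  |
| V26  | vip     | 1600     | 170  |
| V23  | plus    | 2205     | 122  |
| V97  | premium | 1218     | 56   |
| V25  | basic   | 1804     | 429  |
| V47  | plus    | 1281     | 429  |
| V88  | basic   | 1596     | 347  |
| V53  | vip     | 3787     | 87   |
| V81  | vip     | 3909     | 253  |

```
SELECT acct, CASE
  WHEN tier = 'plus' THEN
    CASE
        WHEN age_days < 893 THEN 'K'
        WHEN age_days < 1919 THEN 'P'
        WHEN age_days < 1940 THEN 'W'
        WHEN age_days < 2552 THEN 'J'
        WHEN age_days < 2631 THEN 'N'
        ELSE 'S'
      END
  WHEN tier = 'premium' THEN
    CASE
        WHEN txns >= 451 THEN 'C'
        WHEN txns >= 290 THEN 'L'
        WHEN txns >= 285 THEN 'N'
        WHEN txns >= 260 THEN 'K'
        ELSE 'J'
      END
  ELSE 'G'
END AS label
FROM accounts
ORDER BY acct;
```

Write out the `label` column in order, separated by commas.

J, G, G, P, G, G, G, G, J

acct=V23: tier='plus' → inner[age_days < 2552] → J
acct=V25: tier='basic' → outer ELSE → G
acct=V26: tier='vip' → outer ELSE → G
acct=V47: tier='plus' → inner[age_days < 1919] → P
acct=V53: tier='vip' → outer ELSE → G
acct=V58: tier='basic' → outer ELSE → G
acct=V81: tier='vip' → outer ELSE → G
acct=V88: tier='basic' → outer ELSE → G
acct=V97: tier='premium' → inner[ELSE] → J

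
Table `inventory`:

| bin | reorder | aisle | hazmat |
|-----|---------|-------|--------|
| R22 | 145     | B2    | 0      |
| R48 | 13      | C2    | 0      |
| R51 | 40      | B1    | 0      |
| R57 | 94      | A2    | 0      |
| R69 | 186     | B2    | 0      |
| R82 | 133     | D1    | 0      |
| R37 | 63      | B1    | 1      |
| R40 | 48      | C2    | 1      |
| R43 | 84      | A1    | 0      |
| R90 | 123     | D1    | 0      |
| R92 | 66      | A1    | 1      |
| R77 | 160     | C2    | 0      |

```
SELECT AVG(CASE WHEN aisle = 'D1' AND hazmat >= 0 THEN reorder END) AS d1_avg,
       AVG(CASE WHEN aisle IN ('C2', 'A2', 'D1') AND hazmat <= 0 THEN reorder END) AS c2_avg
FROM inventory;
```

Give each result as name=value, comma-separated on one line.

d1_avg=128, c2_avg=104.6

[d1_avg: aisle = 'D1' AND hazmat >= 0]
bin=R22: ✗
bin=R48: ✗
bin=R51: ✗
bin=R57: ✗
bin=R69: ✗
bin=R82: ✓ → 133
bin=R37: ✗
bin=R40: ✗
bin=R43: ✗
bin=R90: ✓ → 123
bin=R92: ✗
bin=R77: ✗
d1_avg = (133 + 123) / 2 = 128
—
[c2_avg: aisle IN ('C2', 'A2', 'D1') AND hazmat <= 0]
bin=R22: ✗
bin=R48: ✓ → 13
bin=R51: ✗
bin=R57: ✓ → 94
bin=R69: ✗
bin=R82: ✓ → 133
bin=R37: ✗
bin=R40: ✗
bin=R43: ✗
bin=R90: ✓ → 123
bin=R92: ✗
bin=R77: ✓ → 160
c2_avg = (13 + 94 + 133 + 123 + 160) / 5 = 104.6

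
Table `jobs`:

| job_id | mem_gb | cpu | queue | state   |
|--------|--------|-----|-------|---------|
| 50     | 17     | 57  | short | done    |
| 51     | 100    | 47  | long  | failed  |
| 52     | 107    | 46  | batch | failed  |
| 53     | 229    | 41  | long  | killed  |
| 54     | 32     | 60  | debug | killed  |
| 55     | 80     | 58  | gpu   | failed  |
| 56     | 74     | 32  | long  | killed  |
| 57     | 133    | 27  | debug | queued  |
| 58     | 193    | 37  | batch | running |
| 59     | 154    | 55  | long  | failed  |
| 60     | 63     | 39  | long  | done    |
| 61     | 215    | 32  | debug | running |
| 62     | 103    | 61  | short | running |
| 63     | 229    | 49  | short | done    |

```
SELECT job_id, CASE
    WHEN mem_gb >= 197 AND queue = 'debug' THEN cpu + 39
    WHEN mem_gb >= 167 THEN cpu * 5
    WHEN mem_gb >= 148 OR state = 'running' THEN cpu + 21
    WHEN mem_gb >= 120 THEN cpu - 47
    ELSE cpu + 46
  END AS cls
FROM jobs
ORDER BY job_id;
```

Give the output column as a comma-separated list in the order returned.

job_id=50: ELSE → 103
job_id=51: ELSE → 93
job_id=52: ELSE → 92
job_id=53: mem_gb >= 167 → 205
job_id=54: ELSE → 106
job_id=55: ELSE → 104
job_id=56: ELSE → 78
job_id=57: mem_gb >= 120 → -20
job_id=58: mem_gb >= 167 → 185
job_id=59: mem_gb >= 148 OR state = 'running' → 76
job_id=60: ELSE → 85
job_id=61: mem_gb >= 197 AND queue = 'debug' → 71
job_id=62: mem_gb >= 148 OR state = 'running' → 82
job_id=63: mem_gb >= 167 → 245

103, 93, 92, 205, 106, 104, 78, -20, 185, 76, 85, 71, 82, 245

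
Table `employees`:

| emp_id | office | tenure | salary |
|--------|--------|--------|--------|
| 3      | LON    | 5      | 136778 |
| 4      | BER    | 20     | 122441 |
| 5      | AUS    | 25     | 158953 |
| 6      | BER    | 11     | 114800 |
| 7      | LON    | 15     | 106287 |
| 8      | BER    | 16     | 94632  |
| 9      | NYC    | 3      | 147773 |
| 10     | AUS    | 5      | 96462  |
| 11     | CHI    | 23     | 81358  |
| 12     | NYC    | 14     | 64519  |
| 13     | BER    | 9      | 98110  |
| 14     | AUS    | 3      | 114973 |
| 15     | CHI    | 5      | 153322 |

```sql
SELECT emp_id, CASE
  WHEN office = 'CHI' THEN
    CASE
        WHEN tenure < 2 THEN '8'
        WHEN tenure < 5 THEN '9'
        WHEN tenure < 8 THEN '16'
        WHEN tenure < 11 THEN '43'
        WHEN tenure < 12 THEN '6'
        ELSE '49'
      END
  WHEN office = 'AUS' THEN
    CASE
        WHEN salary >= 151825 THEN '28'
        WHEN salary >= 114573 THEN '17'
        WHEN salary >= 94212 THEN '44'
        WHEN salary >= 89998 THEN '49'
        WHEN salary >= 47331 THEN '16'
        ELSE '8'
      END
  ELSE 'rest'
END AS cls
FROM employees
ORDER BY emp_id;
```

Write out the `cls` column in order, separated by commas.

emp_id=3: office='LON' → outer ELSE → rest
emp_id=4: office='BER' → outer ELSE → rest
emp_id=5: office='AUS' → inner[salary >= 151825] → 28
emp_id=6: office='BER' → outer ELSE → rest
emp_id=7: office='LON' → outer ELSE → rest
emp_id=8: office='BER' → outer ELSE → rest
emp_id=9: office='NYC' → outer ELSE → rest
emp_id=10: office='AUS' → inner[salary >= 94212] → 44
emp_id=11: office='CHI' → inner[ELSE] → 49
emp_id=12: office='NYC' → outer ELSE → rest
emp_id=13: office='BER' → outer ELSE → rest
emp_id=14: office='AUS' → inner[salary >= 114573] → 17
emp_id=15: office='CHI' → inner[tenure < 8] → 16

rest, rest, 28, rest, rest, rest, rest, 44, 49, rest, rest, 17, 16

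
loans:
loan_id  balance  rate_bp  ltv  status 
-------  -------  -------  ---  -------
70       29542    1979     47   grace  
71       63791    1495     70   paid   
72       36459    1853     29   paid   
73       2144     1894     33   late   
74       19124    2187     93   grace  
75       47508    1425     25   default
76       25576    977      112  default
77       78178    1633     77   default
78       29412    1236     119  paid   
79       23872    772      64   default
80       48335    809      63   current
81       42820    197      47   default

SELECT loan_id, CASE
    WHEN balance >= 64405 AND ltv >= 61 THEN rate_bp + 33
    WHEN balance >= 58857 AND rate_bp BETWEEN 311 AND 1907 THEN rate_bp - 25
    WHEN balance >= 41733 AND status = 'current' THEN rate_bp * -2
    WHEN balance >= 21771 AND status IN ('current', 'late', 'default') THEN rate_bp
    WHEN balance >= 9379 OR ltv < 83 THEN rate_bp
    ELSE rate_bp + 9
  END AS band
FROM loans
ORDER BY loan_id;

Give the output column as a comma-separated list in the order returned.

1979, 1470, 1853, 1894, 2187, 1425, 977, 1666, 1236, 772, -1618, 197

loan_id=70: balance >= 9379 OR ltv < 83 → 1979
loan_id=71: balance >= 58857 AND rate_bp BETWEEN 311 AND 1907 → 1470
loan_id=72: balance >= 9379 OR ltv < 83 → 1853
loan_id=73: balance >= 9379 OR ltv < 83 → 1894
loan_id=74: balance >= 9379 OR ltv < 83 → 2187
loan_id=75: balance >= 21771 AND status IN ('current', 'late', 'default') → 1425
loan_id=76: balance >= 21771 AND status IN ('current', 'late', 'default') → 977
loan_id=77: balance >= 64405 AND ltv >= 61 → 1666
loan_id=78: balance >= 9379 OR ltv < 83 → 1236
loan_id=79: balance >= 21771 AND status IN ('current', 'late', 'default') → 772
loan_id=80: balance >= 41733 AND status = 'current' → -1618
loan_id=81: balance >= 21771 AND status IN ('current', 'late', 'default') → 197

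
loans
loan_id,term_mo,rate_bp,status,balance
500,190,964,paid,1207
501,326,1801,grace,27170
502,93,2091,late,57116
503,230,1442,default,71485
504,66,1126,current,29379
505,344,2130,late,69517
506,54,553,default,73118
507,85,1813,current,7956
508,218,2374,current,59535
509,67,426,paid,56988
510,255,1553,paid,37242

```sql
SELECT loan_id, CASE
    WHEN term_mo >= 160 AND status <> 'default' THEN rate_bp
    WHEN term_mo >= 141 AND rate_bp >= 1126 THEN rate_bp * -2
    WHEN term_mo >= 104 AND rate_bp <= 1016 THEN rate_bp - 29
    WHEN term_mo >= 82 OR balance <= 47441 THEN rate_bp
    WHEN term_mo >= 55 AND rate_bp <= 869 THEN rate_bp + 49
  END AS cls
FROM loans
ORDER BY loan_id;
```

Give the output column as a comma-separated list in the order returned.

loan_id=500: term_mo >= 160 AND status <> 'default' → 964
loan_id=501: term_mo >= 160 AND status <> 'default' → 1801
loan_id=502: term_mo >= 82 OR balance <= 47441 → 2091
loan_id=503: term_mo >= 141 AND rate_bp >= 1126 → -2884
loan_id=504: term_mo >= 82 OR balance <= 47441 → 1126
loan_id=505: term_mo >= 160 AND status <> 'default' → 2130
loan_id=506: (no match → NULL) → NULL
loan_id=507: term_mo >= 82 OR balance <= 47441 → 1813
loan_id=508: term_mo >= 160 AND status <> 'default' → 2374
loan_id=509: term_mo >= 55 AND rate_bp <= 869 → 475
loan_id=510: term_mo >= 160 AND status <> 'default' → 1553

964, 1801, 2091, -2884, 1126, 2130, NULL, 1813, 2374, 475, 1553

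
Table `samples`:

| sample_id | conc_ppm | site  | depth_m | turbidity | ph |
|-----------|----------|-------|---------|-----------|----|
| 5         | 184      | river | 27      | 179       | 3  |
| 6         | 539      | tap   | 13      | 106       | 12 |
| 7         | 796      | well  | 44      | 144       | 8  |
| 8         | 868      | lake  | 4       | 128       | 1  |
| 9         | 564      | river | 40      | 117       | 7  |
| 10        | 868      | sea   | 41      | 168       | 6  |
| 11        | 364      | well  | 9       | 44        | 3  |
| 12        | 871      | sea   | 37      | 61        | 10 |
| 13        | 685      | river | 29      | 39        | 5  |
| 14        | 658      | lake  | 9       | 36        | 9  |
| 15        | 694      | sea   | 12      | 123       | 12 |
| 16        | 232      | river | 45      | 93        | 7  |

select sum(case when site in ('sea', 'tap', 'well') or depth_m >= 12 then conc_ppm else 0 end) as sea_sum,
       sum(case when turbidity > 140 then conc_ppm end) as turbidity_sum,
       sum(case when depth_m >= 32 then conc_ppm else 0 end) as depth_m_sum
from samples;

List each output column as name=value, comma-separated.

sea_sum=5797, turbidity_sum=1848, depth_m_sum=3331

[sea_sum: site in ('sea', 'tap', 'well') or depth_m >= 12]
sample_id=5: ✓ → 184
sample_id=6: ✓ → 539
sample_id=7: ✓ → 796
sample_id=8: ✗
sample_id=9: ✓ → 564
sample_id=10: ✓ → 868
sample_id=11: ✓ → 364
sample_id=12: ✓ → 871
sample_id=13: ✓ → 685
sample_id=14: ✗
sample_id=15: ✓ → 694
sample_id=16: ✓ → 232
sea_sum = 184 + 539 + 796 + 564 + 868 + 364 + 871 + 685 + 694 + 232 = 5797
—
[turbidity_sum: turbidity > 140]
sample_id=5: ✓ → 184
sample_id=6: ✗
sample_id=7: ✓ → 796
sample_id=8: ✗
sample_id=9: ✗
sample_id=10: ✓ → 868
sample_id=11: ✗
sample_id=12: ✗
sample_id=13: ✗
sample_id=14: ✗
sample_id=15: ✗
sample_id=16: ✗
turbidity_sum = 184 + 796 + 868 = 1848
—
[depth_m_sum: depth_m >= 32]
sample_id=5: ✗
sample_id=6: ✗
sample_id=7: ✓ → 796
sample_id=8: ✗
sample_id=9: ✓ → 564
sample_id=10: ✓ → 868
sample_id=11: ✗
sample_id=12: ✓ → 871
sample_id=13: ✗
sample_id=14: ✗
sample_id=15: ✗
sample_id=16: ✓ → 232
depth_m_sum = 796 + 564 + 868 + 871 + 232 = 3331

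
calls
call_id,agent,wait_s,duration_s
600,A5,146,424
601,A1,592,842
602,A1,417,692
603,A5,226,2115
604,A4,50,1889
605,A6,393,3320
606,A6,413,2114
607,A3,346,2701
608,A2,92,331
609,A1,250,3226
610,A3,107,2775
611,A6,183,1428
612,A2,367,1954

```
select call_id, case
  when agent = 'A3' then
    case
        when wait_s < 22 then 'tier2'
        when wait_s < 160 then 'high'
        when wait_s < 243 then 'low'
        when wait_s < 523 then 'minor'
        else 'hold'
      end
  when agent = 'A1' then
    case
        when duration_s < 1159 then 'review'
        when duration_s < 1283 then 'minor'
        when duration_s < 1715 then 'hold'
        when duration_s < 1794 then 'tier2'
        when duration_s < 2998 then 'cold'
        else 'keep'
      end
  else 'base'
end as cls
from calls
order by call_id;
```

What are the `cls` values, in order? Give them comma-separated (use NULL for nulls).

base, review, review, base, base, base, base, minor, base, keep, high, base, base

call_id=600: agent='A5' → outer ELSE → base
call_id=601: agent='A1' → inner[duration_s < 1159] → review
call_id=602: agent='A1' → inner[duration_s < 1159] → review
call_id=603: agent='A5' → outer ELSE → base
call_id=604: agent='A4' → outer ELSE → base
call_id=605: agent='A6' → outer ELSE → base
call_id=606: agent='A6' → outer ELSE → base
call_id=607: agent='A3' → inner[wait_s < 523] → minor
call_id=608: agent='A2' → outer ELSE → base
call_id=609: agent='A1' → inner[ELSE] → keep
call_id=610: agent='A3' → inner[wait_s < 160] → high
call_id=611: agent='A6' → outer ELSE → base
call_id=612: agent='A2' → outer ELSE → base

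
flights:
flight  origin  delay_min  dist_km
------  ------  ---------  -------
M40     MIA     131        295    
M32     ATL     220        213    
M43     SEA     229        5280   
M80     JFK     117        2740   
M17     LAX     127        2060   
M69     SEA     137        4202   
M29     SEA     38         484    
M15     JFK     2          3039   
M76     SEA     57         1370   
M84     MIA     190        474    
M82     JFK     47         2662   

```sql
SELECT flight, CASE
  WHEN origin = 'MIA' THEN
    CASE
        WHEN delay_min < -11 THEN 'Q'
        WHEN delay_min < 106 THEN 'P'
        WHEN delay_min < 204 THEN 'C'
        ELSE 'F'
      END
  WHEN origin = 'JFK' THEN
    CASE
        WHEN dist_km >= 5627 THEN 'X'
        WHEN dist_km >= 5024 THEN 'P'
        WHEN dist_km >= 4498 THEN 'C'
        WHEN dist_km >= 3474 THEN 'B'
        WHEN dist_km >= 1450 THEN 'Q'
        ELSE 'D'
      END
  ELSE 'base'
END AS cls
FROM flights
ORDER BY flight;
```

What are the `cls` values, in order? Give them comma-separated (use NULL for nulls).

flight=M15: origin='JFK' → inner[dist_km >= 1450] → Q
flight=M17: origin='LAX' → outer ELSE → base
flight=M29: origin='SEA' → outer ELSE → base
flight=M32: origin='ATL' → outer ELSE → base
flight=M40: origin='MIA' → inner[delay_min < 204] → C
flight=M43: origin='SEA' → outer ELSE → base
flight=M69: origin='SEA' → outer ELSE → base
flight=M76: origin='SEA' → outer ELSE → base
flight=M80: origin='JFK' → inner[dist_km >= 1450] → Q
flight=M82: origin='JFK' → inner[dist_km >= 1450] → Q
flight=M84: origin='MIA' → inner[delay_min < 204] → C

Q, base, base, base, C, base, base, base, Q, Q, C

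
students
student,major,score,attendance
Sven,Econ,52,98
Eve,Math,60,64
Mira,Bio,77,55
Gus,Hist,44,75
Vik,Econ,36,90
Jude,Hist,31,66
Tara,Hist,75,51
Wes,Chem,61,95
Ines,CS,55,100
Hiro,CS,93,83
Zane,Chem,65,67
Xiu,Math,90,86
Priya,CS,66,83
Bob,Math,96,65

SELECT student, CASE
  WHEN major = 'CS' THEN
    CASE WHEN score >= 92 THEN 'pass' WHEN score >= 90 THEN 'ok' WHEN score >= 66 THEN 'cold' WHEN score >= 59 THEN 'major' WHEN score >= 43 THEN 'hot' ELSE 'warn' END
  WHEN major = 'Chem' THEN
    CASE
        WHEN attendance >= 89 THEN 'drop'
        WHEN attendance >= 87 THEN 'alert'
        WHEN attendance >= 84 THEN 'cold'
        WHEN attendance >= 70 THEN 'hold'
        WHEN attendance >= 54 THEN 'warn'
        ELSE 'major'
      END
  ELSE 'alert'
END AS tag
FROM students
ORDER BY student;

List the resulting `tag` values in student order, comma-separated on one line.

alert, alert, alert, pass, hot, alert, alert, cold, alert, alert, alert, drop, alert, warn

student=Bob: major='Math' → outer ELSE → alert
student=Eve: major='Math' → outer ELSE → alert
student=Gus: major='Hist' → outer ELSE → alert
student=Hiro: major='CS' → inner[score >= 92] → pass
student=Ines: major='CS' → inner[score >= 43] → hot
student=Jude: major='Hist' → outer ELSE → alert
student=Mira: major='Bio' → outer ELSE → alert
student=Priya: major='CS' → inner[score >= 66] → cold
student=Sven: major='Econ' → outer ELSE → alert
student=Tara: major='Hist' → outer ELSE → alert
student=Vik: major='Econ' → outer ELSE → alert
student=Wes: major='Chem' → inner[attendance >= 89] → drop
student=Xiu: major='Math' → outer ELSE → alert
student=Zane: major='Chem' → inner[attendance >= 54] → warn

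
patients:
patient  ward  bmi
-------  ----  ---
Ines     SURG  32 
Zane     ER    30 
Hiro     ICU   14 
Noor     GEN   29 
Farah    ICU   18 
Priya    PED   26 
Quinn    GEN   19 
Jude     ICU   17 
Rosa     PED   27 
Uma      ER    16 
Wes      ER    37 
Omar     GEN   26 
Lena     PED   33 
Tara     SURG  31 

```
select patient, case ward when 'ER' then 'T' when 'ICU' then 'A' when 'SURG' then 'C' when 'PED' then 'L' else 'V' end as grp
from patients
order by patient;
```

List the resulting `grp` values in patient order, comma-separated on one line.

A, A, C, A, L, V, V, L, V, L, C, T, T, T

patient=Farah: ward='ICU' → A
patient=Hiro: ward='ICU' → A
patient=Ines: ward='SURG' → C
patient=Jude: ward='ICU' → A
patient=Lena: ward='PED' → L
patient=Noor: ELSE → V
patient=Omar: ELSE → V
patient=Priya: ward='PED' → L
patient=Quinn: ELSE → V
patient=Rosa: ward='PED' → L
patient=Tara: ward='SURG' → C
patient=Uma: ward='ER' → T
patient=Wes: ward='ER' → T
patient=Zane: ward='ER' → T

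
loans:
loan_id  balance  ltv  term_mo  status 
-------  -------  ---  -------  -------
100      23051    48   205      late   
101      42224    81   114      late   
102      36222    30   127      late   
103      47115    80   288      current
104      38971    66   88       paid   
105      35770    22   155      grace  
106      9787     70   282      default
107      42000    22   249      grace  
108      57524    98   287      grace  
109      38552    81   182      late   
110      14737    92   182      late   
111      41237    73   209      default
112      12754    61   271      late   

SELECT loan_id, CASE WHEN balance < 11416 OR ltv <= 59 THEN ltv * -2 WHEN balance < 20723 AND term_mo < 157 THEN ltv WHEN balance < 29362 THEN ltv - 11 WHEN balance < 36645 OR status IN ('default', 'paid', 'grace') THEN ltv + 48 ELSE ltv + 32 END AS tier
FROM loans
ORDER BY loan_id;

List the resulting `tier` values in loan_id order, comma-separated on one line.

loan_id=100: balance < 11416 OR ltv <= 59 → -96
loan_id=101: ELSE → 113
loan_id=102: balance < 11416 OR ltv <= 59 → -60
loan_id=103: ELSE → 112
loan_id=104: balance < 36645 OR status IN ('default', 'paid', 'grace') → 114
loan_id=105: balance < 11416 OR ltv <= 59 → -44
loan_id=106: balance < 11416 OR ltv <= 59 → -140
loan_id=107: balance < 11416 OR ltv <= 59 → -44
loan_id=108: balance < 36645 OR status IN ('default', 'paid', 'grace') → 146
loan_id=109: ELSE → 113
loan_id=110: balance < 29362 → 81
loan_id=111: balance < 36645 OR status IN ('default', 'paid', 'grace') → 121
loan_id=112: balance < 29362 → 50

-96, 113, -60, 112, 114, -44, -140, -44, 146, 113, 81, 121, 50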